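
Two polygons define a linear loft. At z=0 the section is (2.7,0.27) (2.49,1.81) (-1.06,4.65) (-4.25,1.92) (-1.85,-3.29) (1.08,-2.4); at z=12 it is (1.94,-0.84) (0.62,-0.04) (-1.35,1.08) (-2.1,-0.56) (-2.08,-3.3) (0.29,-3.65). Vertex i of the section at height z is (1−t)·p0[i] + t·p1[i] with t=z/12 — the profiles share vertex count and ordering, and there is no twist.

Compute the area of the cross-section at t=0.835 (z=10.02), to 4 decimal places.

Cross-section at t=0.835: each vertex is (1-t)·p0[i] + t·p1[i].
  v1: (1-0.835)·(2.7,0.27) + 0.835·(1.94,-0.84) = (2.0654,-0.6568)
  v2: (1-0.835)·(2.49,1.81) + 0.835·(0.62,-0.04) = (0.9285,0.2653)
  v3: (1-0.835)·(-1.06,4.65) + 0.835·(-1.35,1.08) = (-1.3022,1.6691)
  v4: (1-0.835)·(-4.25,1.92) + 0.835·(-2.1,-0.56) = (-2.4548,-0.1508)
  v5: (1-0.835)·(-1.85,-3.29) + 0.835·(-2.08,-3.3) = (-2.0421,-3.2983)
  v6: (1-0.835)·(1.08,-2.4) + 0.835·(0.29,-3.65) = (0.4204,-3.4437)
Shoelace sum Σ(x_i·y_{i+1} − x_{i+1}·y_i):
  i=1: 2.0654·0.2653 − 0.9285·-0.6568 = +1.1578 (running +1.1578)
  i=2: 0.9285·1.6691 − -1.3022·0.2653 = +1.8952 (running +3.0530)
  i=3: -1.3022·-0.1508 − -2.4548·1.6691 = +4.2935 (running +7.3464)
  i=4: -2.4548·-3.2983 − -2.0421·-0.1508 = +7.7887 (running +15.1351)
  i=5: -2.0421·-3.4437 − 0.4204·-3.2983 = +8.4188 (running +23.5539)
  i=6: 0.4204·-0.6568 − 2.0654·-3.4437 = +6.8366 (running +30.3905)
Area = |Σ|/2 = |30.3905|/2 = 15.1952

Area at t=0.835: 15.1952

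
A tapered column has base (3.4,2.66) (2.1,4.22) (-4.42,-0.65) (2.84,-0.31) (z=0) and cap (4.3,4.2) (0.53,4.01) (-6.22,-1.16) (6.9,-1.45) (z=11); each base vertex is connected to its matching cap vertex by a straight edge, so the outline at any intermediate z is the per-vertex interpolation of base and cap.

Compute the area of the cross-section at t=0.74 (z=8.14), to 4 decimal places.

Area at t=0.74: 37.4573

Cross-section at t=0.74: each vertex is (1-t)·p0[i] + t·p1[i].
  v1: (1-0.74)·(3.4,2.66) + 0.74·(4.3,4.2) = (4.0660,3.7996)
  v2: (1-0.74)·(2.1,4.22) + 0.74·(0.53,4.01) = (0.9382,4.0646)
  v3: (1-0.74)·(-4.42,-0.65) + 0.74·(-6.22,-1.16) = (-5.7520,-1.0274)
  v4: (1-0.74)·(2.84,-0.31) + 0.74·(6.9,-1.45) = (5.8444,-1.1536)
Shoelace sum Σ(x_i·y_{i+1} − x_{i+1}·y_i):
  i=1: 4.0660·4.0646 − 0.9382·3.7996 = +12.9619 (running +12.9619)
  i=2: 0.9382·-1.0274 − -5.7520·4.0646 = +22.4157 (running +35.3776)
  i=3: -5.7520·-1.1536 − 5.8444·-1.0274 = +12.6400 (running +48.0176)
  i=4: 5.8444·3.7996 − 4.0660·-1.1536 = +26.8969 (running +74.9145)
Area = |Σ|/2 = |74.9145|/2 = 37.4573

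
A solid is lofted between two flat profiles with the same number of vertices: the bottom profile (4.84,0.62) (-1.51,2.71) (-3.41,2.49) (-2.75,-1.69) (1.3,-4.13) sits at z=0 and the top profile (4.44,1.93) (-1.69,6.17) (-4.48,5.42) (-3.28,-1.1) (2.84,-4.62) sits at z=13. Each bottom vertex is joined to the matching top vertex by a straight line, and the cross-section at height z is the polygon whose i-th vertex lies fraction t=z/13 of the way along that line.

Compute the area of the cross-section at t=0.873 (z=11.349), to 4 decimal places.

Area at t=0.873: 54.6783

Cross-section at t=0.873: each vertex is (1-t)·p0[i] + t·p1[i].
  v1: (1-0.873)·(4.84,0.62) + 0.873·(4.44,1.93) = (4.4908,1.7636)
  v2: (1-0.873)·(-1.51,2.71) + 0.873·(-1.69,6.17) = (-1.6671,5.7306)
  v3: (1-0.873)·(-3.41,2.49) + 0.873·(-4.48,5.42) = (-4.3441,5.0479)
  v4: (1-0.873)·(-2.75,-1.69) + 0.873·(-3.28,-1.1) = (-3.2127,-1.1749)
  v5: (1-0.873)·(1.3,-4.13) + 0.873·(2.84,-4.62) = (2.6444,-4.5578)
Shoelace sum Σ(x_i·y_{i+1} − x_{i+1}·y_i):
  i=1: 4.4908·5.7306 − -1.6671·1.7636 = +28.6751 (running +28.6751)
  i=2: -1.6671·5.0479 − -4.3441·5.7306 = +16.4787 (running +45.1538)
  i=3: -4.3441·-1.1749 − -3.2127·5.0479 = +21.3213 (running +66.4752)
  i=4: -3.2127·-4.5578 − 2.6444·-1.1749 = +17.7497 (running +84.2249)
  i=5: 2.6444·1.7636 − 4.4908·-4.5578 = +25.1318 (running +109.3567)
Area = |Σ|/2 = |109.3567|/2 = 54.6783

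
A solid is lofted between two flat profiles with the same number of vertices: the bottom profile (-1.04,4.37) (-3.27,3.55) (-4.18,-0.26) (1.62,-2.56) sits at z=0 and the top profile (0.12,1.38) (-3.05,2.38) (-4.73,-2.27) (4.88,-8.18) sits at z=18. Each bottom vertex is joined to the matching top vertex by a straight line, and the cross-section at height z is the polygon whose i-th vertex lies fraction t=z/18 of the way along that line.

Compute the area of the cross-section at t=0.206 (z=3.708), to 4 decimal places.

Area at t=0.206: 24.4828

Cross-section at t=0.206: each vertex is (1-t)·p0[i] + t·p1[i].
  v1: (1-0.206)·(-1.04,4.37) + 0.206·(0.12,1.38) = (-0.8010,3.7541)
  v2: (1-0.206)·(-3.27,3.55) + 0.206·(-3.05,2.38) = (-3.2247,3.3090)
  v3: (1-0.206)·(-4.18,-0.26) + 0.206·(-4.73,-2.27) = (-4.2933,-0.6741)
  v4: (1-0.206)·(1.62,-2.56) + 0.206·(4.88,-8.18) = (2.2916,-3.7177)
Shoelace sum Σ(x_i·y_{i+1} − x_{i+1}·y_i):
  i=1: -0.8010·3.3090 − -3.2247·3.7541 = +9.4550 (running +9.4550)
  i=2: -3.2247·-0.6741 − -4.2933·3.3090 = +16.3801 (running +25.8351)
  i=3: -4.2933·-3.7177 − 2.2916·-0.6741 = +17.5059 (running +43.3410)
  i=4: 2.2916·3.7541 − -0.8010·-3.7177 = +5.6246 (running +48.9656)
Area = |Σ|/2 = |48.9656|/2 = 24.4828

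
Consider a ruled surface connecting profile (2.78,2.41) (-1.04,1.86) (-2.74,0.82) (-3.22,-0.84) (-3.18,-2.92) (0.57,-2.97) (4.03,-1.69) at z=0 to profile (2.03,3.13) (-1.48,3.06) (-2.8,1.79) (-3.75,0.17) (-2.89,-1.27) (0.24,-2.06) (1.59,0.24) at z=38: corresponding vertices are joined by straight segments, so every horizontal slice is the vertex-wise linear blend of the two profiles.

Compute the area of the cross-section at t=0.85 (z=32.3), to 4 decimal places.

Cross-section at t=0.85: each vertex is (1-t)·p0[i] + t·p1[i].
  v1: (1-0.85)·(2.78,2.41) + 0.85·(2.03,3.13) = (2.1425,3.0220)
  v2: (1-0.85)·(-1.04,1.86) + 0.85·(-1.48,3.06) = (-1.4140,2.8800)
  v3: (1-0.85)·(-2.74,0.82) + 0.85·(-2.8,1.79) = (-2.7910,1.6445)
  v4: (1-0.85)·(-3.22,-0.84) + 0.85·(-3.75,0.17) = (-3.6705,0.0185)
  v5: (1-0.85)·(-3.18,-2.92) + 0.85·(-2.89,-1.27) = (-2.9335,-1.5175)
  v6: (1-0.85)·(0.57,-2.97) + 0.85·(0.24,-2.06) = (0.2895,-2.1965)
  v7: (1-0.85)·(4.03,-1.69) + 0.85·(1.59,0.24) = (1.9560,-0.0495)
Shoelace sum Σ(x_i·y_{i+1} − x_{i+1}·y_i):
  i=1: 2.1425·2.8800 − -1.4140·3.0220 = +10.4435 (running +10.4435)
  i=2: -1.4140·1.6445 − -2.7910·2.8800 = +5.7128 (running +16.1563)
  i=3: -2.7910·0.0185 − -3.6705·1.6445 = +5.9845 (running +22.1408)
  i=4: -3.6705·-1.5175 − -2.9335·0.0185 = +5.6243 (running +27.7650)
  i=5: -2.9335·-2.1965 − 0.2895·-1.5175 = +6.8827 (running +34.6478)
  i=6: 0.2895·-0.0495 − 1.9560·-2.1965 = +4.2820 (running +38.9298)
  i=7: 1.9560·3.0220 − 2.1425·-0.0495 = +6.0171 (running +44.9469)
Area = |Σ|/2 = |44.9469|/2 = 22.4734

Area at t=0.85: 22.4734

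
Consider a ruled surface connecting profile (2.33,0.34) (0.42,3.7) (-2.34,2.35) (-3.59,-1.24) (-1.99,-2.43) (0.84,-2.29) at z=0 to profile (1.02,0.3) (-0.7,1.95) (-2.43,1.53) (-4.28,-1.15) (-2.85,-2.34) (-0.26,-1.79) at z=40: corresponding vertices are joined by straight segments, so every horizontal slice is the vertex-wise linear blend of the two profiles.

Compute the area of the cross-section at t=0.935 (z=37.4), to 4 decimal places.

Cross-section at t=0.935: each vertex is (1-t)·p0[i] + t·p1[i].
  v1: (1-0.935)·(2.33,0.34) + 0.935·(1.02,0.3) = (1.1052,0.3026)
  v2: (1-0.935)·(0.42,3.7) + 0.935·(-0.7,1.95) = (-0.6272,2.0637)
  v3: (1-0.935)·(-2.34,2.35) + 0.935·(-2.43,1.53) = (-2.4242,1.5833)
  v4: (1-0.935)·(-3.59,-1.24) + 0.935·(-4.28,-1.15) = (-4.2351,-1.1559)
  v5: (1-0.935)·(-1.99,-2.43) + 0.935·(-2.85,-2.34) = (-2.7941,-2.3458)
  v6: (1-0.935)·(0.84,-2.29) + 0.935·(-0.26,-1.79) = (-0.1885,-1.8225)
Shoelace sum Σ(x_i·y_{i+1} − x_{i+1}·y_i):
  i=1: 1.1052·2.0637 − -0.6272·0.3026 = +2.4705 (running +2.4705)
  i=2: -0.6272·1.5833 − -2.4242·2.0637 = +4.0098 (running +6.4803)
  i=3: -2.4242·-1.1559 − -4.2351·1.5833 = +9.5075 (running +15.9878)
  i=4: -4.2351·-2.3458 − -2.7941·-1.1559 = +6.7055 (running +22.6933)
  i=5: -2.7941·-1.8225 − -0.1885·-2.3458 = +4.6501 (running +27.3433)
  i=6: -0.1885·0.3026 − 1.1052·-1.8225 = +1.9571 (running +29.3004)
Area = |Σ|/2 = |29.3004|/2 = 14.6502

Area at t=0.935: 14.6502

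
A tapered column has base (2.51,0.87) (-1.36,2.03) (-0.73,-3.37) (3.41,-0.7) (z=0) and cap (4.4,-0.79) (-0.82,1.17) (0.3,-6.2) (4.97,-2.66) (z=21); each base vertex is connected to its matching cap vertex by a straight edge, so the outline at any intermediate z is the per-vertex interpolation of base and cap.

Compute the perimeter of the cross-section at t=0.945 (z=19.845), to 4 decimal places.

Perimeter at t=0.945: 20.5869

Cross-section at t=0.945: each vertex is (1-t)·p0[i] + t·p1[i].
  v1: (1-0.945)·(2.51,0.87) + 0.945·(4.4,-0.79) = (4.2961,-0.6987)
  v2: (1-0.945)·(-1.36,2.03) + 0.945·(-0.82,1.17) = (-0.8497,1.2173)
  v3: (1-0.945)·(-0.73,-3.37) + 0.945·(0.3,-6.2) = (0.2433,-6.0444)
  v4: (1-0.945)·(3.41,-0.7) + 0.945·(4.97,-2.66) = (4.8842,-2.5522)
Perimeter = Σ |v_{i+1} − v_i|:
  edge 1→2: √(-5.1458² + 1.9160²) = 5.4909 (running 5.4909)
  edge 2→3: √(1.0930² + -7.2617²) = 7.3435 (running 12.8343)
  edge 3→4: √(4.6408² + 3.4922²) = 5.8080 (running 18.6423)
  edge 4→1: √(-0.5881² + 1.8535²) = 1.9446 (running 20.5869)
Perimeter = 20.5869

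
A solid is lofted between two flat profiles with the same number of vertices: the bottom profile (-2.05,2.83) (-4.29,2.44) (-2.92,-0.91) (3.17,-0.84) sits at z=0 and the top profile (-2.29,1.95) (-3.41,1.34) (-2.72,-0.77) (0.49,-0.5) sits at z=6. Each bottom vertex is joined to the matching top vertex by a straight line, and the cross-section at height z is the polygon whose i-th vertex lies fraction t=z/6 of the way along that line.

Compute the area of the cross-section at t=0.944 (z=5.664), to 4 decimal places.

Area at t=0.944: 6.1288

Cross-section at t=0.944: each vertex is (1-t)·p0[i] + t·p1[i].
  v1: (1-0.944)·(-2.05,2.83) + 0.944·(-2.29,1.95) = (-2.2766,1.9993)
  v2: (1-0.944)·(-4.29,2.44) + 0.944·(-3.41,1.34) = (-3.4593,1.4016)
  v3: (1-0.944)·(-2.92,-0.91) + 0.944·(-2.72,-0.77) = (-2.7312,-0.7778)
  v4: (1-0.944)·(3.17,-0.84) + 0.944·(0.49,-0.5) = (0.6401,-0.5190)
Shoelace sum Σ(x_i·y_{i+1} − x_{i+1}·y_i):
  i=1: -2.2766·1.4016 − -3.4593·1.9993 = +3.7252 (running +3.7252)
  i=2: -3.4593·-0.7778 − -2.7312·1.4016 = +6.5188 (running +10.2441)
  i=3: -2.7312·-0.5190 − 0.6401·-0.7778 = +1.9155 (running +12.1595)
  i=4: 0.6401·1.9993 − -2.2766·-0.5190 = +0.0981 (running +12.2576)
Area = |Σ|/2 = |12.2576|/2 = 6.1288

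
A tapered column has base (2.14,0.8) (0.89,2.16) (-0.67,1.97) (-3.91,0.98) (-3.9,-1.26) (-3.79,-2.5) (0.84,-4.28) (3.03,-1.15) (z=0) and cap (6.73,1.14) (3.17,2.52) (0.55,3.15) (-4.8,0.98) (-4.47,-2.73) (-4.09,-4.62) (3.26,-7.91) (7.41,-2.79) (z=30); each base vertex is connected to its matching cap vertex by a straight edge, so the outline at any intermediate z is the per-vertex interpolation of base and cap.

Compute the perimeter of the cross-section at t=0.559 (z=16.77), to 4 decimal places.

Cross-section at t=0.559: each vertex is (1-t)·p0[i] + t·p1[i].
  v1: (1-0.559)·(2.14,0.8) + 0.559·(6.73,1.14) = (4.7058,0.9901)
  v2: (1-0.559)·(0.89,2.16) + 0.559·(3.17,2.52) = (2.1645,2.3612)
  v3: (1-0.559)·(-0.67,1.97) + 0.559·(0.55,3.15) = (0.0120,2.6296)
  v4: (1-0.559)·(-3.91,0.98) + 0.559·(-4.8,0.98) = (-4.4075,0.9800)
  v5: (1-0.559)·(-3.9,-1.26) + 0.559·(-4.47,-2.73) = (-4.2186,-2.0817)
  v6: (1-0.559)·(-3.79,-2.5) + 0.559·(-4.09,-4.62) = (-3.9577,-3.6851)
  v7: (1-0.559)·(0.84,-4.28) + 0.559·(3.26,-7.91) = (2.1928,-6.3092)
  v8: (1-0.559)·(3.03,-1.15) + 0.559·(7.41,-2.79) = (5.4784,-2.0668)
Perimeter = Σ |v_{i+1} − v_i|:
  edge 1→2: √(-2.5413² + 1.3712²) = 2.8876 (running 2.8876)
  edge 2→3: √(-2.1525² + 0.2684²) = 2.1692 (running 5.0568)
  edge 3→4: √(-4.4195² + -1.6496²) = 4.7173 (running 9.7741)
  edge 4→5: √(0.1889² + -3.0617²) = 3.0676 (running 12.8417)
  edge 5→6: √(0.2609² + -1.6034²) = 1.6244 (running 14.4661)
  edge 6→7: √(6.1505² + -2.6241²) = 6.6869 (running 21.1530)
  edge 7→8: √(3.2856² + 4.2424²) = 5.3660 (running 26.5190)
  edge 8→1: √(-0.7726² + 3.0568²) = 3.1529 (running 29.6719)
Perimeter = 29.6719

Perimeter at t=0.559: 29.6719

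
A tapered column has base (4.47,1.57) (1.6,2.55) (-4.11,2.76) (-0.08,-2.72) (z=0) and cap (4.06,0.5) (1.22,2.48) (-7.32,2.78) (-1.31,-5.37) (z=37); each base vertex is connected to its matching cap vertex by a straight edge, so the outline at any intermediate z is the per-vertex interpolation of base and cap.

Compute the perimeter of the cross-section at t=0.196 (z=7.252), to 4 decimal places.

Perimeter at t=0.196: 23.4027

Cross-section at t=0.196: each vertex is (1-t)·p0[i] + t·p1[i].
  v1: (1-0.196)·(4.47,1.57) + 0.196·(4.06,0.5) = (4.3896,1.3603)
  v2: (1-0.196)·(1.6,2.55) + 0.196·(1.22,2.48) = (1.5255,2.5363)
  v3: (1-0.196)·(-4.11,2.76) + 0.196·(-7.32,2.78) = (-4.7392,2.7639)
  v4: (1-0.196)·(-0.08,-2.72) + 0.196·(-1.31,-5.37) = (-0.3211,-3.2394)
Perimeter = Σ |v_{i+1} − v_i|:
  edge 1→2: √(-2.8641² + 1.1760²) = 3.0962 (running 3.0962)
  edge 2→3: √(-6.2647² + 0.2276²) = 6.2688 (running 9.3650)
  edge 3→4: √(4.4181² + -6.0033²) = 7.4538 (running 16.8188)
  edge 4→1: √(4.7107² + 4.5997²) = 6.5839 (running 23.4027)
Perimeter = 23.4027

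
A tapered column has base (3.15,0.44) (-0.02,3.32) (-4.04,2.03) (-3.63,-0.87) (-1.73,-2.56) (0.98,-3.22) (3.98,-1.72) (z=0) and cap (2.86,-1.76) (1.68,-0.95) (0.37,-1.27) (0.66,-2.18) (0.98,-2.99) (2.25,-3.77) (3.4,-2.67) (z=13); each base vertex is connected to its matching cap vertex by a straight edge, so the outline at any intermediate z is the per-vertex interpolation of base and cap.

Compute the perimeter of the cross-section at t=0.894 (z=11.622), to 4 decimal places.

Perimeter at t=0.894: 10.1406

Cross-section at t=0.894: each vertex is (1-t)·p0[i] + t·p1[i].
  v1: (1-0.894)·(3.15,0.44) + 0.894·(2.86,-1.76) = (2.8907,-1.5268)
  v2: (1-0.894)·(-0.02,3.32) + 0.894·(1.68,-0.95) = (1.4998,-0.4974)
  v3: (1-0.894)·(-4.04,2.03) + 0.894·(0.37,-1.27) = (-0.0975,-0.9202)
  v4: (1-0.894)·(-3.63,-0.87) + 0.894·(0.66,-2.18) = (0.2053,-2.0411)
  v5: (1-0.894)·(-1.73,-2.56) + 0.894·(0.98,-2.99) = (0.6927,-2.9444)
  v6: (1-0.894)·(0.98,-3.22) + 0.894·(2.25,-3.77) = (2.1154,-3.7117)
  v7: (1-0.894)·(3.98,-1.72) + 0.894·(3.4,-2.67) = (3.4615,-2.5693)
Perimeter = Σ |v_{i+1} − v_i|:
  edge 1→2: √(-1.3909² + 1.0294²) = 1.7304 (running 1.7304)
  edge 2→3: √(-1.5973² + -0.4228²) = 1.6523 (running 3.3827)
  edge 3→4: √(0.3027² + -1.1209²) = 1.1611 (running 4.5438)
  edge 4→5: √(0.4875² + -0.9033²) = 1.0264 (running 5.5702)
  edge 5→6: √(1.4226² + -0.7673²) = 1.6164 (running 7.1866)
  edge 6→7: √(1.3461² + 1.1424²) = 1.7655 (running 8.9521)
  edge 7→1: √(-0.5707² + 1.0425²) = 1.1885 (running 10.1406)
Perimeter = 10.1406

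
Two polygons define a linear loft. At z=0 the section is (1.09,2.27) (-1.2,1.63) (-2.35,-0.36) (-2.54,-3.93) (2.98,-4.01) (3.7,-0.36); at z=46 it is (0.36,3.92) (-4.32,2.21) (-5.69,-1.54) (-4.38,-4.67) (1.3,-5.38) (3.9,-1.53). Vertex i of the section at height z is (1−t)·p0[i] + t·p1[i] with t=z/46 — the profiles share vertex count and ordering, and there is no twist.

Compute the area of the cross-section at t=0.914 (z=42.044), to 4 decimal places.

Cross-section at t=0.914: each vertex is (1-t)·p0[i] + t·p1[i].
  v1: (1-0.914)·(1.09,2.27) + 0.914·(0.36,3.92) = (0.4228,3.7781)
  v2: (1-0.914)·(-1.2,1.63) + 0.914·(-4.32,2.21) = (-4.0517,2.1601)
  v3: (1-0.914)·(-2.35,-0.36) + 0.914·(-5.69,-1.54) = (-5.4028,-1.4385)
  v4: (1-0.914)·(-2.54,-3.93) + 0.914·(-4.38,-4.67) = (-4.2218,-4.6064)
  v5: (1-0.914)·(2.98,-4.01) + 0.914·(1.3,-5.38) = (1.4445,-5.2622)
  v6: (1-0.914)·(3.7,-0.36) + 0.914·(3.9,-1.53) = (3.8828,-1.4294)
Shoelace sum Σ(x_i·y_{i+1} − x_{i+1}·y_i):
  i=1: 0.4228·2.1601 − -4.0517·3.7781 = +16.2209 (running +16.2209)
  i=2: -4.0517·-1.4385 − -5.4028·2.1601 = +17.4990 (running +33.7199)
  i=3: -5.4028·-4.6064 − -4.2218·-1.4385 = +18.8140 (running +52.5339)
  i=4: -4.2218·-5.2622 − 1.4445·-4.6064 = +28.8695 (running +81.4034)
  i=5: 1.4445·-1.4294 − 3.8828·-5.2622 = +18.3673 (running +99.7706)
  i=6: 3.8828·3.7781 − 0.4228·-1.4294 = +15.2739 (running +115.0446)
Area = |Σ|/2 = |115.0446|/2 = 57.5223

Area at t=0.914: 57.5223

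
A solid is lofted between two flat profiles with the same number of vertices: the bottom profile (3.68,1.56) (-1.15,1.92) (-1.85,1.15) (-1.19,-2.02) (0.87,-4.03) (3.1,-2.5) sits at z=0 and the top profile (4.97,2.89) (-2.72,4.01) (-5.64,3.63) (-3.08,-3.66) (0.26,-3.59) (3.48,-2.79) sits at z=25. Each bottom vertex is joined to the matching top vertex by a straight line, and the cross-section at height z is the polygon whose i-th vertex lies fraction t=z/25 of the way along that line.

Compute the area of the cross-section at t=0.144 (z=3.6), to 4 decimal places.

Cross-section at t=0.144: each vertex is (1-t)·p0[i] + t·p1[i].
  v1: (1-0.144)·(3.68,1.56) + 0.144·(4.97,2.89) = (3.8658,1.7515)
  v2: (1-0.144)·(-1.15,1.92) + 0.144·(-2.72,4.01) = (-1.3761,2.2210)
  v3: (1-0.144)·(-1.85,1.15) + 0.144·(-5.64,3.63) = (-2.3958,1.5071)
  v4: (1-0.144)·(-1.19,-2.02) + 0.144·(-3.08,-3.66) = (-1.4622,-2.2562)
  v5: (1-0.144)·(0.87,-4.03) + 0.144·(0.26,-3.59) = (0.7822,-3.9666)
  v6: (1-0.144)·(3.1,-2.5) + 0.144·(3.48,-2.79) = (3.1547,-2.5418)
Shoelace sum Σ(x_i·y_{i+1} − x_{i+1}·y_i):
  i=1: 3.8658·2.2210 − -1.3761·1.7515 = +10.9959 (running +10.9959)
  i=2: -1.3761·1.5071 − -2.3958·2.2210 = +3.2470 (running +14.2429)
  i=3: -2.3958·-2.2562 − -1.4622·1.5071 = +7.6089 (running +21.8518)
  i=4: -1.4622·-3.9666 − 0.7822·-2.2562 = +7.5645 (running +29.4163)
  i=5: 0.7822·-2.5418 − 3.1547·-3.9666 = +10.5256 (running +39.9419)
  i=6: 3.1547·1.7515 − 3.8658·-2.5418 = +15.3514 (running +55.2933)
Area = |Σ|/2 = |55.2933|/2 = 27.6466

Area at t=0.144: 27.6466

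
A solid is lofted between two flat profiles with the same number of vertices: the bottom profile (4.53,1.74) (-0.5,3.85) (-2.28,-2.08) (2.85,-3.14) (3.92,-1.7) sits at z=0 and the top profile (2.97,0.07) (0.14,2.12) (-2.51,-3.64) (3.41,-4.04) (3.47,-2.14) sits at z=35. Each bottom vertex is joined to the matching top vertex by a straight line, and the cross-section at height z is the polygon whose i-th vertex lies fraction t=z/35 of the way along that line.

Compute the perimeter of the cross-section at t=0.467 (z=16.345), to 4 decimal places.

Perimeter at t=0.467: 20.9343

Cross-section at t=0.467: each vertex is (1-t)·p0[i] + t·p1[i].
  v1: (1-0.467)·(4.53,1.74) + 0.467·(2.97,0.07) = (3.8015,0.9601)
  v2: (1-0.467)·(-0.5,3.85) + 0.467·(0.14,2.12) = (-0.2011,3.0421)
  v3: (1-0.467)·(-2.28,-2.08) + 0.467·(-2.51,-3.64) = (-2.3874,-2.8085)
  v4: (1-0.467)·(2.85,-3.14) + 0.467·(3.41,-4.04) = (3.1115,-3.5603)
  v5: (1-0.467)·(3.92,-1.7) + 0.467·(3.47,-2.14) = (3.7098,-1.9055)
Perimeter = Σ |v_{i+1} − v_i|:
  edge 1→2: √(-4.0026² + 2.0820²) = 4.5117 (running 4.5117)
  edge 2→3: √(-2.1863² + -5.8506²) = 6.2458 (running 10.7575)
  edge 3→4: √(5.4989² + -0.7518²) = 5.5501 (running 16.3075)
  edge 4→5: √(0.5983² + 1.6548²) = 1.7597 (running 18.0672)
  edge 5→1: √(0.0916² + 2.8656²) = 2.8671 (running 20.9343)
Perimeter = 20.9343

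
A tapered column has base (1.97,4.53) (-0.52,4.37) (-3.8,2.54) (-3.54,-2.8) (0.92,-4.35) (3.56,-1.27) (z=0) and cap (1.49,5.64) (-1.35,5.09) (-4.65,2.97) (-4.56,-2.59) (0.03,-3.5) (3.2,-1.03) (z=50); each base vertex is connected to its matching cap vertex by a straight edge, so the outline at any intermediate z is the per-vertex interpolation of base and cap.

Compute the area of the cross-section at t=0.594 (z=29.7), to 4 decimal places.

Cross-section at t=0.594: each vertex is (1-t)·p0[i] + t·p1[i].
  v1: (1-0.594)·(1.97,4.53) + 0.594·(1.49,5.64) = (1.6849,5.1893)
  v2: (1-0.594)·(-0.52,4.37) + 0.594·(-1.35,5.09) = (-1.0130,4.7977)
  v3: (1-0.594)·(-3.8,2.54) + 0.594·(-4.65,2.97) = (-4.3049,2.7954)
  v4: (1-0.594)·(-3.54,-2.8) + 0.594·(-4.56,-2.59) = (-4.1459,-2.6753)
  v5: (1-0.594)·(0.92,-4.35) + 0.594·(0.03,-3.5) = (0.3913,-3.8451)
  v6: (1-0.594)·(3.56,-1.27) + 0.594·(3.2,-1.03) = (3.3462,-1.1274)
Shoelace sum Σ(x_i·y_{i+1} − x_{i+1}·y_i):
  i=1: 1.6849·4.7977 − -1.0130·5.1893 = +13.3404 (running +13.3404)
  i=2: -1.0130·2.7954 − -4.3049·4.7977 = +17.8217 (running +31.1621)
  i=3: -4.3049·-2.6753 − -4.1459·2.7954 = +23.1062 (running +54.2683)
  i=4: -4.1459·-3.8451 − 0.3913·-2.6753 = +16.9883 (running +71.2566)
  i=5: 0.3913·-1.1274 − 3.3462·-3.8451 = +12.4251 (running +83.6817)
  i=6: 3.3462·5.1893 − 1.6849·-1.1274 = +19.2640 (running +102.9457)
Area = |Σ|/2 = |102.9457|/2 = 51.4728

Area at t=0.594: 51.4728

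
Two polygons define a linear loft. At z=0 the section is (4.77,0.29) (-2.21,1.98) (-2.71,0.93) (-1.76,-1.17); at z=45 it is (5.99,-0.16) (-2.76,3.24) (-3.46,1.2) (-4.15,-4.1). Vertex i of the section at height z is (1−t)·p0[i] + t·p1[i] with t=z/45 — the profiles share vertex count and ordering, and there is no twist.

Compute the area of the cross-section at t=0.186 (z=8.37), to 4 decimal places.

Area at t=0.186: 15.3739

Cross-section at t=0.186: each vertex is (1-t)·p0[i] + t·p1[i].
  v1: (1-0.186)·(4.77,0.29) + 0.186·(5.99,-0.16) = (4.9969,0.2063)
  v2: (1-0.186)·(-2.21,1.98) + 0.186·(-2.76,3.24) = (-2.3123,2.2144)
  v3: (1-0.186)·(-2.71,0.93) + 0.186·(-3.46,1.2) = (-2.8495,0.9802)
  v4: (1-0.186)·(-1.76,-1.17) + 0.186·(-4.15,-4.1) = (-2.2045,-1.7150)
Shoelace sum Σ(x_i·y_{i+1} − x_{i+1}·y_i):
  i=1: 4.9969·2.2144 − -2.3123·0.2063 = +11.5420 (running +11.5420)
  i=2: -2.3123·0.9802 − -2.8495·2.2144 = +4.0433 (running +15.5853)
  i=3: -2.8495·-1.7150 − -2.2045·0.9802 = +7.0478 (running +22.6330)
  i=4: -2.2045·0.2063 − 4.9969·-1.7150 = +8.1148 (running +30.7479)
Area = |Σ|/2 = |30.7479|/2 = 15.3739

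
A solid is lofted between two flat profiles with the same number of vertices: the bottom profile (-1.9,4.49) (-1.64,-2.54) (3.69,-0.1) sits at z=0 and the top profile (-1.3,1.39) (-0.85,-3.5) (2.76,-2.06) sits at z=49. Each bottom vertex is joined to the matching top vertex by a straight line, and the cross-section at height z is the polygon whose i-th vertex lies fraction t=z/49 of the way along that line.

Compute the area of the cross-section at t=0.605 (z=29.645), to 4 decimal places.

Cross-section at t=0.605: each vertex is (1-t)·p0[i] + t·p1[i].
  v1: (1-0.605)·(-1.9,4.49) + 0.605·(-1.3,1.39) = (-1.5370,2.6145)
  v2: (1-0.605)·(-1.64,-2.54) + 0.605·(-0.85,-3.5) = (-1.1621,-3.1208)
  v3: (1-0.605)·(3.69,-0.1) + 0.605·(2.76,-2.06) = (3.1273,-1.2858)
Shoelace sum Σ(x_i·y_{i+1} − x_{i+1}·y_i):
  i=1: -1.5370·-3.1208 − -1.1621·2.6145 = +7.8348 (running +7.8348)
  i=2: -1.1621·-1.2858 − 3.1273·-3.1208 = +11.2540 (running +19.0888)
  i=3: 3.1273·2.6145 − -1.5370·-1.2858 = +6.2002 (running +25.2890)
Area = |Σ|/2 = |25.2890|/2 = 12.6445

Area at t=0.605: 12.6445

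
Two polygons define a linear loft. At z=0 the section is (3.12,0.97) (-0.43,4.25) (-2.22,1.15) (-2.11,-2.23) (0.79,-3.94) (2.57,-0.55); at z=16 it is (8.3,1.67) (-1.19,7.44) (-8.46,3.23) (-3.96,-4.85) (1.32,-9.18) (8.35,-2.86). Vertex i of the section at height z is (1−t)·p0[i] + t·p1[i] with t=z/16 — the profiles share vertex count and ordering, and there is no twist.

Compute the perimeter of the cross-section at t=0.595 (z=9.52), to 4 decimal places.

Perimeter at t=0.595: 37.4123

Cross-section at t=0.595: each vertex is (1-t)·p0[i] + t·p1[i].
  v1: (1-0.595)·(3.12,0.97) + 0.595·(8.3,1.67) = (6.2021,1.3865)
  v2: (1-0.595)·(-0.43,4.25) + 0.595·(-1.19,7.44) = (-0.8822,6.1481)
  v3: (1-0.595)·(-2.22,1.15) + 0.595·(-8.46,3.23) = (-5.9328,2.3876)
  v4: (1-0.595)·(-2.11,-2.23) + 0.595·(-3.96,-4.85) = (-3.2107,-3.7889)
  v5: (1-0.595)·(0.79,-3.94) + 0.595·(1.32,-9.18) = (1.1054,-7.0578)
  v6: (1-0.595)·(2.57,-0.55) + 0.595·(8.35,-2.86) = (6.0091,-1.9244)
Perimeter = Σ |v_{i+1} − v_i|:
  edge 1→2: √(-7.0843² + 4.7616²) = 8.5358 (running 8.5358)
  edge 2→3: √(-5.0506² + -3.7605²) = 6.2968 (running 14.8326)
  edge 3→4: √(2.7221² + -6.1765²) = 6.7497 (running 21.5823)
  edge 4→5: √(4.3161² + -3.2689²) = 5.4143 (running 26.9966)
  edge 5→6: √(4.9037² + 5.1334²) = 7.0992 (running 34.0957)
  edge 6→1: √(0.1930² + 3.3109²) = 3.3166 (running 37.4123)
Perimeter = 37.4123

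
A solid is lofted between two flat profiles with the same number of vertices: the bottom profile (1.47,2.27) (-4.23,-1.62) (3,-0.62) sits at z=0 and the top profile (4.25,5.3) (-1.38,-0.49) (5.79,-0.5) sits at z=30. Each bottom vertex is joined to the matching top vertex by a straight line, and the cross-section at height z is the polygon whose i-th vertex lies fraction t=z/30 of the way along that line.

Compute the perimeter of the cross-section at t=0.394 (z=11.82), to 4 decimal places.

Perimeter at t=0.394: 18.8772

Cross-section at t=0.394: each vertex is (1-t)·p0[i] + t·p1[i].
  v1: (1-0.394)·(1.47,2.27) + 0.394·(4.25,5.3) = (2.5653,3.4638)
  v2: (1-0.394)·(-4.23,-1.62) + 0.394·(-1.38,-0.49) = (-3.1071,-1.1748)
  v3: (1-0.394)·(3,-0.62) + 0.394·(5.79,-0.5) = (4.0993,-0.5727)
Perimeter = Σ |v_{i+1} − v_i|:
  edge 1→2: √(-5.6724² + -4.6386²) = 7.3275 (running 7.3275)
  edge 2→3: √(7.2064² + 0.6021²) = 7.2315 (running 14.5590)
  edge 3→1: √(-1.5339² + 4.0365²) = 4.3182 (running 18.8772)
Perimeter = 18.8772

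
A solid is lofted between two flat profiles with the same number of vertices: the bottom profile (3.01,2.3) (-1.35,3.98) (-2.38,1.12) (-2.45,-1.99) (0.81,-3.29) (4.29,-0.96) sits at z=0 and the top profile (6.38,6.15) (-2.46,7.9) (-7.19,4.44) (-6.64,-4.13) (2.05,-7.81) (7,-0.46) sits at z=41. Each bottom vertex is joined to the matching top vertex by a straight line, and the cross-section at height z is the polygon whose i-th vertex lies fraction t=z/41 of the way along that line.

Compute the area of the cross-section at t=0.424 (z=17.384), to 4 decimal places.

Area at t=0.424: 76.9642

Cross-section at t=0.424: each vertex is (1-t)·p0[i] + t·p1[i].
  v1: (1-0.424)·(3.01,2.3) + 0.424·(6.38,6.15) = (4.4389,3.9324)
  v2: (1-0.424)·(-1.35,3.98) + 0.424·(-2.46,7.9) = (-1.8206,5.6421)
  v3: (1-0.424)·(-2.38,1.12) + 0.424·(-7.19,4.44) = (-4.4194,2.5277)
  v4: (1-0.424)·(-2.45,-1.99) + 0.424·(-6.64,-4.13) = (-4.2266,-2.8974)
  v5: (1-0.424)·(0.81,-3.29) + 0.424·(2.05,-7.81) = (1.3358,-5.2065)
  v6: (1-0.424)·(4.29,-0.96) + 0.424·(7,-0.46) = (5.4390,-0.7480)
Shoelace sum Σ(x_i·y_{i+1} − x_{i+1}·y_i):
  i=1: 4.4389·5.6421 − -1.8206·3.9324 = +32.2040 (running +32.2040)
  i=2: -1.8206·2.5277 − -4.4194·5.6421 = +20.3328 (running +52.5368)
  i=3: -4.4194·-2.8974 − -4.2266·2.5277 = +23.4881 (running +76.0249)
  i=4: -4.2266·-5.2065 − 1.3358·-2.8974 = +25.8757 (running +101.9006)
  i=5: 1.3358·-0.7480 − 5.4390·-5.2065 = +27.3191 (running +129.2197)
  i=6: 5.4390·3.9324 − 4.4389·-0.7480 = +24.7088 (running +153.9285)
Area = |Σ|/2 = |153.9285|/2 = 76.9642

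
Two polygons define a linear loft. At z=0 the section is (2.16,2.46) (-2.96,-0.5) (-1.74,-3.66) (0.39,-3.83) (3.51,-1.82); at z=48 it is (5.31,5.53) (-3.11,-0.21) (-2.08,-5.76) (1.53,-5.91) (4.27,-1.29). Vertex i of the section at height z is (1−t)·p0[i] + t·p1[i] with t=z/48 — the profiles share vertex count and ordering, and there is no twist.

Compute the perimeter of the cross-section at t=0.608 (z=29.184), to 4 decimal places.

Perimeter at t=0.608: 26.7255

Cross-section at t=0.608: each vertex is (1-t)·p0[i] + t·p1[i].
  v1: (1-0.608)·(2.16,2.46) + 0.608·(5.31,5.53) = (4.0752,4.3266)
  v2: (1-0.608)·(-2.96,-0.5) + 0.608·(-3.11,-0.21) = (-3.0512,-0.3237)
  v3: (1-0.608)·(-1.74,-3.66) + 0.608·(-2.08,-5.76) = (-1.9467,-4.9368)
  v4: (1-0.608)·(0.39,-3.83) + 0.608·(1.53,-5.91) = (1.0831,-5.0946)
  v5: (1-0.608)·(3.51,-1.82) + 0.608·(4.27,-1.29) = (3.9721,-1.4978)
Perimeter = Σ |v_{i+1} − v_i|:
  edge 1→2: √(-7.1264² + -4.6502²) = 8.5094 (running 8.5094)
  edge 2→3: √(1.1045² + -4.6131²) = 4.7435 (running 13.2529)
  edge 3→4: √(3.0298² + -0.1578²) = 3.0339 (running 16.2869)
  edge 4→5: √(2.8890² + 3.5969²) = 4.6134 (running 20.9003)
  edge 5→1: √(0.1031² + 5.8243²) = 5.8252 (running 26.7255)
Perimeter = 26.7255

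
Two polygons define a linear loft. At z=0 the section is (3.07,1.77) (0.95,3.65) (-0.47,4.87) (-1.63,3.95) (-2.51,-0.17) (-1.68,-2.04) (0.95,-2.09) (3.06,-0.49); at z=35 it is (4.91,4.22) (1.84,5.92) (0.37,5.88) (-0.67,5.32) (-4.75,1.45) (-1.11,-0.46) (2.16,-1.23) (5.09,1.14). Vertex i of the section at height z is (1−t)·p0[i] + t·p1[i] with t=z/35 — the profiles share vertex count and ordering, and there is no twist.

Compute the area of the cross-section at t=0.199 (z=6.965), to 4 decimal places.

Cross-section at t=0.199: each vertex is (1-t)·p0[i] + t·p1[i].
  v1: (1-0.199)·(3.07,1.77) + 0.199·(4.91,4.22) = (3.4362,2.2576)
  v2: (1-0.199)·(0.95,3.65) + 0.199·(1.84,5.92) = (1.1271,4.1017)
  v3: (1-0.199)·(-0.47,4.87) + 0.199·(0.37,5.88) = (-0.3028,5.0710)
  v4: (1-0.199)·(-1.63,3.95) + 0.199·(-0.67,5.32) = (-1.4390,4.2226)
  v5: (1-0.199)·(-2.51,-0.17) + 0.199·(-4.75,1.45) = (-2.9558,0.1524)
  v6: (1-0.199)·(-1.68,-2.04) + 0.199·(-1.11,-0.46) = (-1.5666,-1.7256)
  v7: (1-0.199)·(0.95,-2.09) + 0.199·(2.16,-1.23) = (1.1908,-1.9189)
  v8: (1-0.199)·(3.06,-0.49) + 0.199·(5.09,1.14) = (3.4640,-0.1656)
Shoelace sum Σ(x_i·y_{i+1} − x_{i+1}·y_i):
  i=1: 3.4362·4.1017 − 1.1271·2.2576 = +11.5497 (running +11.5497)
  i=2: 1.1271·5.0710 − -0.3028·4.1017 = +6.9577 (running +18.5074)
  i=3: -0.3028·4.2226 − -1.4390·5.0710 = +6.0182 (running +24.5256)
  i=4: -1.4390·0.1524 − -2.9558·4.2226 = +12.2618 (running +36.7874)
  i=5: -2.9558·-1.7256 − -1.5666·0.1524 = +5.3391 (running +42.1265)
  i=6: -1.5666·-1.9189 − 1.1908·-1.7256 = +5.0608 (running +47.1874)
  i=7: 1.1908·-0.1656 − 3.4640·-1.9189 = +6.4496 (running +53.6370)
  i=8: 3.4640·2.2576 − 3.4362·-0.1656 = +8.3892 (running +62.0262)
Area = |Σ|/2 = |62.0262|/2 = 31.0131

Area at t=0.199: 31.0131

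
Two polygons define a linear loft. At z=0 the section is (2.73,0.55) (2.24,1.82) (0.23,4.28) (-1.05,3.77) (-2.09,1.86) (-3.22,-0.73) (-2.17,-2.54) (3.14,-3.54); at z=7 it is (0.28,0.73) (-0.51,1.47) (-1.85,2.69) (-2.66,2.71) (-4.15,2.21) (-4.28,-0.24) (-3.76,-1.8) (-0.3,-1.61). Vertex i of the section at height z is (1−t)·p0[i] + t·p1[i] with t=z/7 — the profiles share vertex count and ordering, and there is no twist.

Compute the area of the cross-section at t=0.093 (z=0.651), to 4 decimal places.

Cross-section at t=0.093: each vertex is (1-t)·p0[i] + t·p1[i].
  v1: (1-0.093)·(2.73,0.55) + 0.093·(0.28,0.73) = (2.5022,0.5667)
  v2: (1-0.093)·(2.24,1.82) + 0.093·(-0.51,1.47) = (1.9843,1.7875)
  v3: (1-0.093)·(0.23,4.28) + 0.093·(-1.85,2.69) = (0.0366,4.1321)
  v4: (1-0.093)·(-1.05,3.77) + 0.093·(-2.66,2.71) = (-1.1997,3.6714)
  v5: (1-0.093)·(-2.09,1.86) + 0.093·(-4.15,2.21) = (-2.2816,1.8926)
  v6: (1-0.093)·(-3.22,-0.73) + 0.093·(-4.28,-0.24) = (-3.3186,-0.6844)
  v7: (1-0.093)·(-2.17,-2.54) + 0.093·(-3.76,-1.8) = (-2.3179,-2.4712)
  v8: (1-0.093)·(3.14,-3.54) + 0.093·(-0.3,-1.61) = (2.8201,-3.3605)
Shoelace sum Σ(x_i·y_{i+1} − x_{i+1}·y_i):
  i=1: 2.5022·1.7875 − 1.9843·0.5667 = +3.3479 (running +3.3479)
  i=2: 1.9843·4.1321 − 0.0366·1.7875 = +8.1338 (running +11.4817)
  i=3: 0.0366·3.6714 − -1.1997·4.1321 = +5.0917 (running +16.5734)
  i=4: -1.1997·1.8926 − -2.2816·3.6714 = +6.1061 (running +22.6795)
  i=5: -2.2816·-0.6844 − -3.3186·1.8926 = +7.8422 (running +30.5217)
  i=6: -3.3186·-2.4712 − -2.3179·-0.6844 = +6.6144 (running +37.1360)
  i=7: -2.3179·-3.3605 − 2.8201·-2.4712 = +14.7582 (running +51.8942)
  i=8: 2.8201·0.5667 − 2.5022·-3.3605 = +10.0068 (running +61.9010)
Area = |Σ|/2 = |61.9010|/2 = 30.9505

Area at t=0.093: 30.9505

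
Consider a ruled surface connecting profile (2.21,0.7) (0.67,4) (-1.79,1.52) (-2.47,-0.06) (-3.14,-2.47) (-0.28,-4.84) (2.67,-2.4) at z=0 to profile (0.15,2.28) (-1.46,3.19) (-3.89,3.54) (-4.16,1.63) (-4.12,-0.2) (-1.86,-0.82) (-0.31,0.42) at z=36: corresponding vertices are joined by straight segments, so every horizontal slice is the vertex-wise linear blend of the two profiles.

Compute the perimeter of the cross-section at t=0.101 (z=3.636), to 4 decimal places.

Cross-section at t=0.101: each vertex is (1-t)·p0[i] + t·p1[i].
  v1: (1-0.101)·(2.21,0.7) + 0.101·(0.15,2.28) = (2.0019,0.8596)
  v2: (1-0.101)·(0.67,4) + 0.101·(-1.46,3.19) = (0.4549,3.9182)
  v3: (1-0.101)·(-1.79,1.52) + 0.101·(-3.89,3.54) = (-2.0021,1.7240)
  v4: (1-0.101)·(-2.47,-0.06) + 0.101·(-4.16,1.63) = (-2.6407,0.1107)
  v5: (1-0.101)·(-3.14,-2.47) + 0.101·(-4.12,-0.2) = (-3.2390,-2.2407)
  v6: (1-0.101)·(-0.28,-4.84) + 0.101·(-1.86,-0.82) = (-0.4396,-4.4340)
  v7: (1-0.101)·(2.67,-2.4) + 0.101·(-0.31,0.42) = (2.3690,-2.1152)
Perimeter = Σ |v_{i+1} − v_i|:
  edge 1→2: √(-1.5471² + 3.0586²) = 3.4276 (running 3.4276)
  edge 2→3: √(-2.4570² + -2.1942²) = 3.2941 (running 6.7217)
  edge 3→4: √(-0.6386² + -1.6133²) = 1.7351 (running 8.4568)
  edge 4→5: √(-0.5983² + -2.3514²) = 2.4263 (running 10.8832)
  edge 5→6: √(2.7994² + -2.1932²) = 3.5563 (running 14.4394)
  edge 6→7: √(2.8086² + 2.3188²) = 3.6421 (running 18.0816)
  edge 7→1: √(-0.3671² + 2.9748²) = 2.9973 (running 21.0789)
Perimeter = 21.0789

Perimeter at t=0.101: 21.0789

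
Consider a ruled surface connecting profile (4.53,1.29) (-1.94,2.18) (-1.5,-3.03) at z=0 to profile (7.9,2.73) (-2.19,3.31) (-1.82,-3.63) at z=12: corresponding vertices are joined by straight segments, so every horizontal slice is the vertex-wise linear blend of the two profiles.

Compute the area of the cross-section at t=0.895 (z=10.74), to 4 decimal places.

Area at t=0.895: 32.6959

Cross-section at t=0.895: each vertex is (1-t)·p0[i] + t·p1[i].
  v1: (1-0.895)·(4.53,1.29) + 0.895·(7.9,2.73) = (7.5462,2.5788)
  v2: (1-0.895)·(-1.94,2.18) + 0.895·(-2.19,3.31) = (-2.1637,3.1913)
  v3: (1-0.895)·(-1.5,-3.03) + 0.895·(-1.82,-3.63) = (-1.7864,-3.5670)
Shoelace sum Σ(x_i·y_{i+1} − x_{i+1}·y_i):
  i=1: 7.5462·3.1913 − -2.1637·2.5788 = +29.6623 (running +29.6623)
  i=2: -2.1637·-3.5670 − -1.7864·3.1913 = +13.4191 (running +43.0814)
  i=3: -1.7864·2.5788 − 7.5462·-3.5670 = +22.3103 (running +65.3918)
Area = |Σ|/2 = |65.3918|/2 = 32.6959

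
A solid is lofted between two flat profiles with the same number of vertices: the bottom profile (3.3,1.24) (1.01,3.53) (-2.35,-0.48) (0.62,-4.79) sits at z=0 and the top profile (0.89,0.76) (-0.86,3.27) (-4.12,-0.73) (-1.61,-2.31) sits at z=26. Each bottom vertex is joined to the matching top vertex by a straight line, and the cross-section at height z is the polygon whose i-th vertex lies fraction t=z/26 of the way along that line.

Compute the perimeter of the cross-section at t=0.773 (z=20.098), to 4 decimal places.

Cross-section at t=0.773: each vertex is (1-t)·p0[i] + t·p1[i].
  v1: (1-0.773)·(3.3,1.24) + 0.773·(0.89,0.76) = (1.4371,0.8690)
  v2: (1-0.773)·(1.01,3.53) + 0.773·(-0.86,3.27) = (-0.4355,3.3290)
  v3: (1-0.773)·(-2.35,-0.48) + 0.773·(-4.12,-0.73) = (-3.7182,-0.6732)
  v4: (1-0.773)·(0.62,-4.79) + 0.773·(-1.61,-2.31) = (-1.1038,-2.8730)
Perimeter = Σ |v_{i+1} − v_i|:
  edge 1→2: √(-1.8726² + 2.4601²) = 3.0917 (running 3.0917)
  edge 2→3: √(-3.2827² + -4.0023²) = 5.1763 (running 8.2680)
  edge 3→4: √(2.6144² + -2.1997²) = 3.4167 (running 11.6847)
  edge 4→1: √(2.5409² + 3.7419²) = 4.5230 (running 16.2078)
Perimeter = 16.2078

Perimeter at t=0.773: 16.2078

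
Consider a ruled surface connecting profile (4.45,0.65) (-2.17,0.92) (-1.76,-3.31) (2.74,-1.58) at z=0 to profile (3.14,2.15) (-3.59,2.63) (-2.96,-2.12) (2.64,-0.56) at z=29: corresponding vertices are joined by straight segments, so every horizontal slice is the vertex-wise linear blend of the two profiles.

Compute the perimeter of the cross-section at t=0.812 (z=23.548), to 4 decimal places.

Perimeter at t=0.812: 19.7552

Cross-section at t=0.812: each vertex is (1-t)·p0[i] + t·p1[i].
  v1: (1-0.812)·(4.45,0.65) + 0.812·(3.14,2.15) = (3.3863,1.8680)
  v2: (1-0.812)·(-2.17,0.92) + 0.812·(-3.59,2.63) = (-3.3230,2.3085)
  v3: (1-0.812)·(-1.76,-3.31) + 0.812·(-2.96,-2.12) = (-2.7344,-2.3437)
  v4: (1-0.812)·(2.74,-1.58) + 0.812·(2.64,-0.56) = (2.6588,-0.7518)
Perimeter = Σ |v_{i+1} − v_i|:
  edge 1→2: √(-6.7093² + 0.4405²) = 6.7238 (running 6.7238)
  edge 2→3: √(0.5886² + -4.6522²) = 4.6893 (running 11.4131)
  edge 3→4: √(5.3932² + 1.5920²) = 5.6233 (running 17.0363)
  edge 4→1: √(0.7275² + 2.6198²) = 2.7189 (running 19.7552)
Perimeter = 19.7552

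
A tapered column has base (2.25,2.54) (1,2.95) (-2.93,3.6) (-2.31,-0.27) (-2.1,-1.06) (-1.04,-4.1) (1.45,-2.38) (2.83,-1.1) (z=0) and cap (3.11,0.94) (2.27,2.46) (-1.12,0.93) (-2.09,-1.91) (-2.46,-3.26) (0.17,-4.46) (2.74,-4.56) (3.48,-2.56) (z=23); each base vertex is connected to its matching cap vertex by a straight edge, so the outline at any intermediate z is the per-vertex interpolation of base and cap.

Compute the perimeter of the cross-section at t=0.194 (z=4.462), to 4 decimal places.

Cross-section at t=0.194: each vertex is (1-t)·p0[i] + t·p1[i].
  v1: (1-0.194)·(2.25,2.54) + 0.194·(3.11,0.94) = (2.4168,2.2296)
  v2: (1-0.194)·(1,2.95) + 0.194·(2.27,2.46) = (1.2464,2.8549)
  v3: (1-0.194)·(-2.93,3.6) + 0.194·(-1.12,0.93) = (-2.5789,3.0820)
  v4: (1-0.194)·(-2.31,-0.27) + 0.194·(-2.09,-1.91) = (-2.2673,-0.5882)
  v5: (1-0.194)·(-2.1,-1.06) + 0.194·(-2.46,-3.26) = (-2.1698,-1.4868)
  v6: (1-0.194)·(-1.04,-4.1) + 0.194·(0.17,-4.46) = (-0.8053,-4.1698)
  v7: (1-0.194)·(1.45,-2.38) + 0.194·(2.74,-4.56) = (1.7003,-2.8029)
  v8: (1-0.194)·(2.83,-1.1) + 0.194·(3.48,-2.56) = (2.9561,-1.3832)
Perimeter = Σ |v_{i+1} − v_i|:
  edge 1→2: √(-1.1705² + 0.6253²) = 1.3270 (running 1.3270)
  edge 2→3: √(-3.8252² + 0.2271²) = 3.8320 (running 5.1590)
  edge 3→4: √(0.3115² + -3.6702²) = 3.6834 (running 8.8424)
  edge 4→5: √(0.0975² + -0.8986²) = 0.9039 (running 9.7463)
  edge 5→6: √(1.3646² + -2.6830²) = 3.0101 (running 12.7564)
  edge 6→7: √(2.5055² + 1.3669²) = 2.8541 (running 15.6106)
  edge 7→8: √(1.2558² + 1.4197²) = 1.8954 (running 17.5060)
  edge 8→1: √(-0.5393² + 3.6128²) = 3.6529 (running 21.1588)
Perimeter = 21.1588

Perimeter at t=0.194: 21.1588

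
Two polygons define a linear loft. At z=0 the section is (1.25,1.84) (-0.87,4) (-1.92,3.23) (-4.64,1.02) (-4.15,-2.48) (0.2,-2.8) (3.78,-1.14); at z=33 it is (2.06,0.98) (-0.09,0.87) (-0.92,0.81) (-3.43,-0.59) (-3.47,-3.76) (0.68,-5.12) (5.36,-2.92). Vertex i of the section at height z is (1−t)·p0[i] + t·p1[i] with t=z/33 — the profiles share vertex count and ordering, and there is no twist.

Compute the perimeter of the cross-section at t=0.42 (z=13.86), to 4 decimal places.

Perimeter at t=0.42: 23.3245

Cross-section at t=0.42: each vertex is (1-t)·p0[i] + t·p1[i].
  v1: (1-0.42)·(1.25,1.84) + 0.42·(2.06,0.98) = (1.5902,1.4788)
  v2: (1-0.42)·(-0.87,4) + 0.42·(-0.09,0.87) = (-0.5424,2.6854)
  v3: (1-0.42)·(-1.92,3.23) + 0.42·(-0.92,0.81) = (-1.5000,2.2136)
  v4: (1-0.42)·(-4.64,1.02) + 0.42·(-3.43,-0.59) = (-4.1318,0.3438)
  v5: (1-0.42)·(-4.15,-2.48) + 0.42·(-3.47,-3.76) = (-3.8644,-3.0176)
  v6: (1-0.42)·(0.2,-2.8) + 0.42·(0.68,-5.12) = (0.4016,-3.7744)
  v7: (1-0.42)·(3.78,-1.14) + 0.42·(5.36,-2.92) = (4.4436,-1.8876)
Perimeter = Σ |v_{i+1} − v_i|:
  edge 1→2: √(-2.1326² + 1.2066²) = 2.4503 (running 2.4503)
  edge 2→3: √(-0.9576² + -0.4718²) = 1.0675 (running 3.5178)
  edge 3→4: √(-2.6318² + -1.8698²) = 3.2284 (running 6.7462)
  edge 4→5: √(0.2674² + -3.3614²) = 3.3720 (running 10.1182)
  edge 5→6: √(4.2660² + -0.7568²) = 4.3326 (running 14.4508)
  edge 6→7: √(4.0420² + 1.8868²) = 4.4607 (running 18.9115)
  edge 7→1: √(-2.8534² + 3.3664²) = 4.4130 (running 23.3245)
Perimeter = 23.3245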